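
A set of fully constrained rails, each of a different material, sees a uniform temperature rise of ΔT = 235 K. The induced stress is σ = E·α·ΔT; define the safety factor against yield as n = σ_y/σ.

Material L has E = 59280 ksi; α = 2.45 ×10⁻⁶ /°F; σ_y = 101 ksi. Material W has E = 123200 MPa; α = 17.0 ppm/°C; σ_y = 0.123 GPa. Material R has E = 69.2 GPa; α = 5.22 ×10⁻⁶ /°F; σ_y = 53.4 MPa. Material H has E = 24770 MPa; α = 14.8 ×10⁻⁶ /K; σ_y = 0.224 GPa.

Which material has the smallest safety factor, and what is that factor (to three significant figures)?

material W, n = 0.250

With everything in SI (GPa, ×10⁻⁶/K, MPa):
  material L: E = 408.7, α = 4.41, σ_y = 696.4 → σ = 424 MPa, n = 1.64
  material W: E = 123.2, α = 17.0, σ_y = 123.0 → σ = 492 MPa, n = 0.250
  material R: E = 69.20, α = 9.40, σ_y = 53.40 → σ = 153 MPa, n = 0.349
  material H: E = 24.77, α = 14.8, σ_y = 224.0 → σ = 86.2 MPa, n = 2.60
The minimum is material W at n = 0.250.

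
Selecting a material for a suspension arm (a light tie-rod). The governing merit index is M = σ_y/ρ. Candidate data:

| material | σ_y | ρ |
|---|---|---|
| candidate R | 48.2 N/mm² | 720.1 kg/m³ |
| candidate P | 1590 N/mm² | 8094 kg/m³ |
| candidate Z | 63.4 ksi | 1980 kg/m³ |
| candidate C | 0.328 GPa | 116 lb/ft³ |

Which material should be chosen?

candidate Z

In SI units:
  candidate R: σ_y = 48.20 MPa, ρ = 720.1 kg/m³
  candidate P: σ_y = 1590 MPa, ρ = 8094 kg/m³
  candidate Z: σ_y = 437.1 MPa, ρ = 1980 kg/m³
  candidate C: σ_y = 328.0 MPa, ρ = 1858 kg/m³
  candidate Z: M = 221 kN·m/kg
  candidate P: M = 196 kN·m/kg
  candidate C: M = 177 kN·m/kg
  candidate R: M = 66.9 kN·m/kg
The maximum is for candidate Z.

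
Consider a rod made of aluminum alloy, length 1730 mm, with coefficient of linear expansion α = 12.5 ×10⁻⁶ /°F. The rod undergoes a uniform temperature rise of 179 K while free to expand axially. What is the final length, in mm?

Convert α: 12.5×10⁻⁶/°F × (9/5) = 22.5×10⁻⁶/K.
ΔL = α·L₀·ΔT = 22.5×10⁻⁶ × 1730 mm × 179.0 K = 6.97 mm.
L = L₀ + ΔL = 1730 + 6.97 = 1737.0 mm.

1737.0 mm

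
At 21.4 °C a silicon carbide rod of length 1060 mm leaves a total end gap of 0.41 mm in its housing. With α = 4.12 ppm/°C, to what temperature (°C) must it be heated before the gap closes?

115 °C

α·L₀·ΔT = 0.41 mm ⇒ ΔT = 0.41 / (4.12×10⁻⁶ × 1060.0) = 93.88 K.
T = 21.4 + 93.88 = 115.3 °C.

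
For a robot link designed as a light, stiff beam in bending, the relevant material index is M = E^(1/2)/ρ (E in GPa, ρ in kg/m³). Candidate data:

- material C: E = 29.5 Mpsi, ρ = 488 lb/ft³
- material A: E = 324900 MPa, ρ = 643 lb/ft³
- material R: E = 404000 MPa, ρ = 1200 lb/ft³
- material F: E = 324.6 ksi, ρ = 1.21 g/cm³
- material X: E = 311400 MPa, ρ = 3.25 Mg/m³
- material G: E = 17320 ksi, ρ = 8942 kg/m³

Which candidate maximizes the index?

material X

Normalizing units and computing the index:
  material C: E = 203.4 GPa, ρ = 7817 kg/m³
  material A: E = 324.9 GPa, ρ = 10300 kg/m³
  material R: E = 404.0 GPa, ρ = 19220 kg/m³
  material F: E = 2.238 GPa, ρ = 1210 kg/m³
  material X: E = 311.4 GPa, ρ = 3250 kg/m³
  material G: E = 119.4 GPa, ρ = 8942 kg/m³
  material X: M = 5.43×10⁻³
  material C: M = 1.82×10⁻³
  material A: M = 1.75×10⁻³
  material F: M = 1.24×10⁻³
  material G: M = 1.22×10⁻³
  material R: M = 1.05×10⁻³
Material X has the largest M.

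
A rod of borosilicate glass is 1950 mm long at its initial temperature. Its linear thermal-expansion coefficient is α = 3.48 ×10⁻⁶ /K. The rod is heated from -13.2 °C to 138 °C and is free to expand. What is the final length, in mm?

ΔT = 138 − (-13.2) = 151.2 K.
ΔL = α·L₀·ΔT = 3.48×10⁻⁶ × 1950 mm × 151.2 K = 1.03 mm.
L = L₀ + ΔL = 1950 + 1.03 = 1951.0 mm.

1951.0 mm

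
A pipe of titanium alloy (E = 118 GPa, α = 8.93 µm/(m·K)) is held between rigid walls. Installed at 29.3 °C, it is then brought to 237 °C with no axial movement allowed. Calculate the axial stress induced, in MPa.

ΔT = 207.7 K. Constrained thermal stress σ = E·α·ΔT = 118.0×10³ MPa × 8.93×10⁻⁶ × 207.7 = 219 MPa (compressive).

219 MPa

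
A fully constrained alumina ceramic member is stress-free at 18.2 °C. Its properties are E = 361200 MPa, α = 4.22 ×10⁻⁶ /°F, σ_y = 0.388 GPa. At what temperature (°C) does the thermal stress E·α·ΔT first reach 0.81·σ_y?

E = 361200 MPa = 361.2 GPa.
α = 4.22×10⁻⁶/°F × 9/5 = 7.60×10⁻⁶/K.
σ_y = 0.388 GPa = 388.0 MPa.
E·α·ΔT = 314.3 MPa ⇒ ΔT = 314.3 / (361.2×10³ × 7.60×10⁻⁶) = 114.5 K.
T = 18.2 + 114.5 = 132.7 °C.

133 °C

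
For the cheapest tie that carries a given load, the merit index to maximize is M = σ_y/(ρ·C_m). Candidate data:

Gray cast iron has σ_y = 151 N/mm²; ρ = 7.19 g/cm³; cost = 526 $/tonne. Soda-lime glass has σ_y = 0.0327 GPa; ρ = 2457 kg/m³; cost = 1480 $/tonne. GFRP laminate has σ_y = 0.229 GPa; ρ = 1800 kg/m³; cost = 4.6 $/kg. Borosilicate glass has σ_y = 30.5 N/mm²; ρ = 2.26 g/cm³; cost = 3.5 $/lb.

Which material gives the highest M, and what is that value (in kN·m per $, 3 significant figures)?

gray cast iron, M = 39.9 kN·m per $

After converting to SI:
  gray cast iron: σ_y = 151.0 MPa, ρ = 7190 kg/m³, cost = 0.5260 $/kg
  soda-lime glass: σ_y = 32.70 MPa, ρ = 2457 kg/m³, cost = 1.480 $/kg
  GFRP laminate: σ_y = 229.0 MPa, ρ = 1800 kg/m³, cost = 4.600 $/kg
  borosilicate glass: σ_y = 30.50 MPa, ρ = 2260 kg/m³, cost = 7.716 $/kg
  gray cast iron: M = 39.9 kN·m per $
  GFRP laminate: M = 27.7 kN·m per $
  soda-lime glass: M = 8.99 kN·m per $
  borosilicate glass: M = 1.75 kN·m per $
Highest index: gray cast iron.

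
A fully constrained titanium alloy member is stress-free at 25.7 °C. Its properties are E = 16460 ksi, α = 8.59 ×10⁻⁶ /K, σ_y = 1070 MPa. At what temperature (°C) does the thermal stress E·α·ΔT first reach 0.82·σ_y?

E = 16460 ksi = 113.5 GPa.
E·α·ΔT = 877.4 MPa ⇒ ΔT = 877.4 / (113.5×10³ × 8.59×10⁻⁶) = 900.0 K.
T = 25.7 + 900.0 = 925.7 °C.

926 °C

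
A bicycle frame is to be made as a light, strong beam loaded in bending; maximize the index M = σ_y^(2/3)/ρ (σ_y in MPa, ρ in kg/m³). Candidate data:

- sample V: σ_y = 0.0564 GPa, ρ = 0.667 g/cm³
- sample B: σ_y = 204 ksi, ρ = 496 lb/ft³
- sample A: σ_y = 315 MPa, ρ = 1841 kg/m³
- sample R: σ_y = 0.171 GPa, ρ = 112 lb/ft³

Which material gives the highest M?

Convert each candidate to consistent units, then evaluate M:
  sample V: σ_y = 56.40 MPa, ρ = 667.0 kg/m³
  sample B: σ_y = 1407 MPa, ρ = 7945 kg/m³
  sample A: σ_y = 315.0 MPa, ρ = 1841 kg/m³
  sample R: σ_y = 171.0 MPa, ρ = 1794 kg/m³
  sample A: M = 25.1×10⁻³
  sample V: M = 22.0×10⁻³
  sample R: M = 17.2×10⁻³
  sample B: M = 15.8×10⁻³
Sample A ranks first.

sample A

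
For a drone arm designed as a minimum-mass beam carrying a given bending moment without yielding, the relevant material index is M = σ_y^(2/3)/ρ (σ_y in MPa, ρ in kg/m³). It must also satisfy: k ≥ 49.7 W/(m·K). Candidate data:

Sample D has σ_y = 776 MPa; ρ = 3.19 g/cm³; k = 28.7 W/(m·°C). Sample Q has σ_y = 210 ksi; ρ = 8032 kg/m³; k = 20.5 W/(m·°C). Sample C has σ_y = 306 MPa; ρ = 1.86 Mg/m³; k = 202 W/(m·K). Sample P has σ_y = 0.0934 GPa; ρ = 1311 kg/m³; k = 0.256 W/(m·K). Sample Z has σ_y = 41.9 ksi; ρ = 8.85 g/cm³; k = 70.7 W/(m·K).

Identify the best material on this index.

Screen on constraints: k ≥ 49.7 W/(m·K). Survivors: sample C, sample Z.
Convert each candidate to consistent units, then evaluate M:
  sample C: σ_y = 306.0 MPa, ρ = 1860 kg/m³
  sample Z: σ_y = 288.9 MPa, ρ = 8850 kg/m³
  sample C: M = 24.4×10⁻³
  sample Z: M = 4.94×10⁻³
The maximum is for sample C.

sample C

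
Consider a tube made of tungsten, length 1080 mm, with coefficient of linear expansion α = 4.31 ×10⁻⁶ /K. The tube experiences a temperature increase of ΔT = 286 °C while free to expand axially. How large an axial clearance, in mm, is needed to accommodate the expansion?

1.33 mm

ΔL = α·L₀·ΔT = 4.31×10⁻⁶ × 1080 mm × 286.0 K = 1.33 mm.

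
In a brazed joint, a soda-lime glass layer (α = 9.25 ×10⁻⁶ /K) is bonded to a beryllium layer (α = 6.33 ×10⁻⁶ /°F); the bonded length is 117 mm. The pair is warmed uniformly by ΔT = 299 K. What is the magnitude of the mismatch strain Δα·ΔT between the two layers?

beryllium: α = 6.33×10⁻⁶/°F × 9/5 = 11.4×10⁻⁶/K.
Δα = |9.25 − 11.4|×10⁻⁶/K = 2.14×10⁻⁶/K.
Mismatch strain = Δα·ΔT = 2.14×10⁻⁶ × 299.0 = 6.41×10⁻⁴.

6.41×10⁻⁴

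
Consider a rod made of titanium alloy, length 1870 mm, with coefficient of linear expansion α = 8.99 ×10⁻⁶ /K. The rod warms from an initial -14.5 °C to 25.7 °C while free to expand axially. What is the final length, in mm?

ΔT = 25.7 − (-14.5) = 40.20 K.
ΔL = α·L₀·ΔT = 8.99×10⁻⁶ × 1870 mm × 40.20 K = 0.676 mm.
L = L₀ + ΔL = 1870 + 0.676 = 1870.7 mm.

1870.7 mm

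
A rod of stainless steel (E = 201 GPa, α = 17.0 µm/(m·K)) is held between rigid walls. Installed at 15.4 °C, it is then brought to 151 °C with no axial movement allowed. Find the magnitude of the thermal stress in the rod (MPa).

ΔT = 135.6 K. Constrained thermal stress σ = E·α·ΔT = 201.0×10³ MPa × 17.0×10⁻⁶ × 135.6 = 463 MPa (compressive).

463 MPa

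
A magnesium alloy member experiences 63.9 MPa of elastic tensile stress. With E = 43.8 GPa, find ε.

1.46×10⁻³

ε = σ/E = 63.9 / 43800 = 1.46×10⁻³.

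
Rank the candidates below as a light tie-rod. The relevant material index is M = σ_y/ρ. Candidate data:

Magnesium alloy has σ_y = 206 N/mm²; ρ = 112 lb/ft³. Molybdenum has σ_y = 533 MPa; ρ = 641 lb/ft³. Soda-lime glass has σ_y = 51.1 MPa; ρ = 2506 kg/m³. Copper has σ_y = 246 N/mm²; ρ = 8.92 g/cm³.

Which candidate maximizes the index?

magnesium alloy

Putting every candidate on a common basis:
  magnesium alloy: σ_y = 206.0 MPa, ρ = 1794 kg/m³
  molybdenum: σ_y = 533.0 MPa, ρ = 10270 kg/m³
  soda-lime glass: σ_y = 51.10 MPa, ρ = 2506 kg/m³
  copper: σ_y = 246.0 MPa, ρ = 8920 kg/m³
  magnesium alloy: M = 115 kN·m/kg
  molybdenum: M = 51.9 kN·m/kg
  copper: M = 27.6 kN·m/kg
  soda-lime glass: M = 20.4 kN·m/kg
The maximum is for magnesium alloy.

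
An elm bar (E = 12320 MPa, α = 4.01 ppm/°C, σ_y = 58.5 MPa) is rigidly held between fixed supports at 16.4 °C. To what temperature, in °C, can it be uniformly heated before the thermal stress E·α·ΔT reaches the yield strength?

1200 °C

E = 12320 MPa = 12.32 GPa.
E·α·ΔT = 58.50 MPa ⇒ ΔT = 58.50 / (12.32×10³ × 4.01×10⁻⁶) = 1184 K.
T = 16.4 + 1184 = 1201 °C.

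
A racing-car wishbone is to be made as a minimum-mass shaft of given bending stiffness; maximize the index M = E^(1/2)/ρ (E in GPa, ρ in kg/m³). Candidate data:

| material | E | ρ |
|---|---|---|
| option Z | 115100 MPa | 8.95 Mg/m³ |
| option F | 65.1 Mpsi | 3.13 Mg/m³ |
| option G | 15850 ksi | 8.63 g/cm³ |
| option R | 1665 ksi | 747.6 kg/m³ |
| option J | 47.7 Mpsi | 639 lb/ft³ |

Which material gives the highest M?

Normalizing units and computing the index:
  option Z: E = 115.1 GPa, ρ = 8950 kg/m³
  option F: E = 448.8 GPa, ρ = 3130 kg/m³
  option G: E = 109.3 GPa, ρ = 8630 kg/m³
  option R: E = 11.48 GPa, ρ = 747.6 kg/m³
  option J: E = 328.9 GPa, ρ = 10240 kg/m³
  option F: M = 6.77×10⁻³
  option R: M = 4.53×10⁻³
  option J: M = 1.77×10⁻³
  option G: M = 1.21×10⁻³
  option Z: M = 1.20×10⁻³
The maximum is for option F.

option F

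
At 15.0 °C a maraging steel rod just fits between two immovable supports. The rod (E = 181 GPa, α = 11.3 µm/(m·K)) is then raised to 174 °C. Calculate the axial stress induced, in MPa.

325 MPa

ΔT = 159.0 K. Constrained thermal stress σ = E·α·ΔT = 181.0×10³ MPa × 11.3×10⁻⁶ × 159.0 = 325 MPa (compressive).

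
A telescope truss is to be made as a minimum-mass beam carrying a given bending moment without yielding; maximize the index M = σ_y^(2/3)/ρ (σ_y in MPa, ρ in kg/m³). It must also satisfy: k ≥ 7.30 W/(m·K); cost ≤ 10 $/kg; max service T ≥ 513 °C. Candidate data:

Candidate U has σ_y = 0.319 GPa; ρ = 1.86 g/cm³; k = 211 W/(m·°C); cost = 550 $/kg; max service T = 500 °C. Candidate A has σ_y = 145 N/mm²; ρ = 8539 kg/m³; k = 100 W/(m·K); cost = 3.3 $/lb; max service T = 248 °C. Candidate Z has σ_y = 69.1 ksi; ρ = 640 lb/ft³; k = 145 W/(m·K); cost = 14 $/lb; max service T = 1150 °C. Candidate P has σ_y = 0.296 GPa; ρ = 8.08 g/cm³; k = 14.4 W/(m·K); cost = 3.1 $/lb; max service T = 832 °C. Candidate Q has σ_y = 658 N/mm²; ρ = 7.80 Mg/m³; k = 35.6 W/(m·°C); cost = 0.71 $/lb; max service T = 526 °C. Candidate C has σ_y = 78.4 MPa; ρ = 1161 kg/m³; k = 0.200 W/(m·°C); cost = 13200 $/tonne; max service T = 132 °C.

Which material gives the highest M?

Screen on constraints: k ≥ 7.30 W/(m·K); cost ≤ 10 $/kg; max service T ≥ 513 °C. Survivors: candidate P, candidate Q.
In SI units:
  candidate P: σ_y = 296.0 MPa, ρ = 8080 kg/m³
  candidate Q: σ_y = 658.0 MPa, ρ = 7800 kg/m³
  candidate Q: M = 9.70×10⁻³
  candidate P: M = 5.50×10⁻³
Highest index: candidate Q.

candidate Q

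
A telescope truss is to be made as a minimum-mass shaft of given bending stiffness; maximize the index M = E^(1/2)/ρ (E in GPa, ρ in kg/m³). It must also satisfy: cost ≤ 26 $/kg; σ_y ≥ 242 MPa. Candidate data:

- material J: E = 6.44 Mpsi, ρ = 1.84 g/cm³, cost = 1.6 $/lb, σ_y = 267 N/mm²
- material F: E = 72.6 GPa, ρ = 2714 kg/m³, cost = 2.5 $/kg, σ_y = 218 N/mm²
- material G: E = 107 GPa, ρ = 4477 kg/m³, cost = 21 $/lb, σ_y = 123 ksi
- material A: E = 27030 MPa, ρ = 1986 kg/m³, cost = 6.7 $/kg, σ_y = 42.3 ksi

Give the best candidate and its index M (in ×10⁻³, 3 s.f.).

material J, M = 3.62×10⁻³

Screen on constraints: cost ≤ 26 $/kg; σ_y ≥ 242 MPa. Survivors: material J, material A.
After converting to SI:
  material J: E = 44.40 GPa, ρ = 1840 kg/m³
  material A: E = 27.03 GPa, ρ = 1986 kg/m³
  material J: M = 3.62×10⁻³
  material A: M = 2.62×10⁻³
The maximum is for material J.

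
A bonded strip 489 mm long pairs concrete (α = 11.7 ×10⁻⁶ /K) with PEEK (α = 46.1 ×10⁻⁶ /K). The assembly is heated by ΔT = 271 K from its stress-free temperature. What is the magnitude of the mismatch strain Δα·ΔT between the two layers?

Δα = |11.7 − 46.1|×10⁻⁶/K = 34.4×10⁻⁶/K.
Mismatch strain = Δα·ΔT = 34.4×10⁻⁶ × 271.0 = 9.32×10⁻³.

9.32×10⁻³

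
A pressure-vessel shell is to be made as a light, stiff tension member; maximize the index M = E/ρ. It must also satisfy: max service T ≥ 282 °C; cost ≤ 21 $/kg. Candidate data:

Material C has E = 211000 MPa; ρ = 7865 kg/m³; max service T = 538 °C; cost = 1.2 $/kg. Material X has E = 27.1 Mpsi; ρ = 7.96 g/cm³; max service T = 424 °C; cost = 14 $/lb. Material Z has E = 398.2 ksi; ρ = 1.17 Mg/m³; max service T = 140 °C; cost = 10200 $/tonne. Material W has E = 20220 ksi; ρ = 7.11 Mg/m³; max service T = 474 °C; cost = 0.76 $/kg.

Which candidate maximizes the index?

Screen on constraints: max service T ≥ 282 °C; cost ≤ 21 $/kg. Survivors: material C, material W.
Putting every candidate on a common basis:
  material C: E = 211.0 GPa, ρ = 7865 kg/m³
  material W: E = 139.4 GPa, ρ = 7110 kg/m³
  material C: M = 26.8 MN·m/kg
  material W: M = 19.6 MN·m/kg
Material C has the largest M.

material C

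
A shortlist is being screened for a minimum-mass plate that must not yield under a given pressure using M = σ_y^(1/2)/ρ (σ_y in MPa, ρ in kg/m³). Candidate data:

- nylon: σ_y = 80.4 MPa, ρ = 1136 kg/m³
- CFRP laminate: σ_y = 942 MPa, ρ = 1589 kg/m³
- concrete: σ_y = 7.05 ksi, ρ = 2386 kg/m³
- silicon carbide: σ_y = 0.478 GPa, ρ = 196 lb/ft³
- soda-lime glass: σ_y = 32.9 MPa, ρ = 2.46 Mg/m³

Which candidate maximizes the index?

CFRP laminate

After converting to SI:
  nylon: σ_y = 80.40 MPa, ρ = 1136 kg/m³
  CFRP laminate: σ_y = 942.0 MPa, ρ = 1589 kg/m³
  concrete: σ_y = 48.61 MPa, ρ = 2386 kg/m³
  silicon carbide: σ_y = 478.0 MPa, ρ = 3140 kg/m³
  soda-lime glass: σ_y = 32.90 MPa, ρ = 2460 kg/m³
  CFRP laminate: M = 19.3×10⁻³
  nylon: M = 7.89×10⁻³
  silicon carbide: M = 6.96×10⁻³
  concrete: M = 2.92×10⁻³
  soda-lime glass: M = 2.33×10⁻³
The maximum is for CFRP laminate.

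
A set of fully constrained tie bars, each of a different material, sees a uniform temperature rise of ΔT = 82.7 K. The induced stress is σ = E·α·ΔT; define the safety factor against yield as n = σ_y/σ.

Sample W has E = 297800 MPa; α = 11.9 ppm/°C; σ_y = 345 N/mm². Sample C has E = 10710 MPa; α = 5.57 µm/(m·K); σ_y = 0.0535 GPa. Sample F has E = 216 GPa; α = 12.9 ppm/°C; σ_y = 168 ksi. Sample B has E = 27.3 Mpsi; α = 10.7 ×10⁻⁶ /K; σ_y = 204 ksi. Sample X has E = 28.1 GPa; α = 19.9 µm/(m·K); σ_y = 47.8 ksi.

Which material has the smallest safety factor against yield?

sample W

Per material, after unit conversion:
  sample W: E = 297.8, α = 11.9, σ_y = 345.0 → σ = 293 MPa, n = 1.18
  sample C: E = 10.71, α = 5.57, σ_y = 53.50 → σ = 4.93 MPa, n = 10.8
  sample F: E = 216.0, α = 12.9, σ_y = 1158 → σ = 230 MPa, n = 5.03
  sample B: E = 188.2, α = 10.7, σ_y = 1407 → σ = 167 MPa, n = 8.44
  sample X: E = 28.10, α = 19.9, σ_y = 329.6 → σ = 46.2 MPa, n = 7.13
The minimum is sample W at n = 1.18.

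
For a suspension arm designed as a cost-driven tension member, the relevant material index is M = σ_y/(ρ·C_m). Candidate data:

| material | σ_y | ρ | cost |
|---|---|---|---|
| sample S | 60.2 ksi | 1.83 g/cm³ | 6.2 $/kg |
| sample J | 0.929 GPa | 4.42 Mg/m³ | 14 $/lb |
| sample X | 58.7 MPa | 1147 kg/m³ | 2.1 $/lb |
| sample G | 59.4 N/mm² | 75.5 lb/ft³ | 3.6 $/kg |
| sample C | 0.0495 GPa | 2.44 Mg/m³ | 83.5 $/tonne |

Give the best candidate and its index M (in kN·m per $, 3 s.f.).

sample C, M = 243 kN·m per $

Normalizing units and computing the index:
  sample S: σ_y = 415.1 MPa, ρ = 1830 kg/m³, cost = 6.200 $/kg
  sample J: σ_y = 929.0 MPa, ρ = 4420 kg/m³, cost = 30.86 $/kg
  sample X: σ_y = 58.70 MPa, ρ = 1147 kg/m³, cost = 4.630 $/kg
  sample G: σ_y = 59.40 MPa, ρ = 1209 kg/m³, cost = 3.600 $/kg
  sample C: σ_y = 49.50 MPa, ρ = 2440 kg/m³, cost = 0.08350 $/kg
  sample C: M = 243 kN·m per $
  sample S: M = 36.6 kN·m per $
  sample G: M = 13.6 kN·m per $
  sample X: M = 11.1 kN·m per $
  sample J: M = 6.81 kN·m per $
Highest index: sample C.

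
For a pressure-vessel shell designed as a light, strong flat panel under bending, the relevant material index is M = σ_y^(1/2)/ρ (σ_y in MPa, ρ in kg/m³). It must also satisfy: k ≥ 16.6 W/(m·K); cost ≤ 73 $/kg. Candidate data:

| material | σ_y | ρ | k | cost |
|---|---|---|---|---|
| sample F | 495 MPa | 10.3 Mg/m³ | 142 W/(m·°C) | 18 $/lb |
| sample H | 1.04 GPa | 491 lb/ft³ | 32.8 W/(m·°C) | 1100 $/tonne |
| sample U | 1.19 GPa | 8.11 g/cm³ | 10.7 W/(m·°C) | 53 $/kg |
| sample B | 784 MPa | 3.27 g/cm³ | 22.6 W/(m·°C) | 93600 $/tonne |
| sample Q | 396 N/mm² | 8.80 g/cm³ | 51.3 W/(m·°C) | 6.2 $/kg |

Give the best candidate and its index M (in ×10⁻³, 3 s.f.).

sample H, M = 4.10×10⁻³

Screen on constraints: k ≥ 16.6 W/(m·K); cost ≤ 73 $/kg. Survivors: sample F, sample H, sample Q.
Putting every candidate on a common basis:
  sample F: σ_y = 495.0 MPa, ρ = 10300 kg/m³
  sample H: σ_y = 1040 MPa, ρ = 7865 kg/m³
  sample Q: σ_y = 396.0 MPa, ρ = 8800 kg/m³
  sample H: M = 4.10×10⁻³
  sample Q: M = 2.26×10⁻³
  sample F: M = 2.16×10⁻³
Highest index: sample H.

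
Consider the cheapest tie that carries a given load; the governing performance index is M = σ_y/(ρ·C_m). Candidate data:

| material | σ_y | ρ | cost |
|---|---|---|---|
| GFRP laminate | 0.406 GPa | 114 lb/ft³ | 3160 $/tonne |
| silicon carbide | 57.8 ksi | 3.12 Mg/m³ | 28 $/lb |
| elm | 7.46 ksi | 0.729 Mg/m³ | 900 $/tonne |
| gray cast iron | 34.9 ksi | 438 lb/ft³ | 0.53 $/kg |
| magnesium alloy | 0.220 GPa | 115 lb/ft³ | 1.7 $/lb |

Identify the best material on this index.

elm

Normalizing units and computing the index:
  GFRP laminate: σ_y = 406.0 MPa, ρ = 1826 kg/m³, cost = 3.160 $/kg
  silicon carbide: σ_y = 398.5 MPa, ρ = 3120 kg/m³, cost = 61.73 $/kg
  elm: σ_y = 51.43 MPa, ρ = 729.0 kg/m³, cost = 0.9000 $/kg
  gray cast iron: σ_y = 240.6 MPa, ρ = 7016 kg/m³, cost = 0.5300 $/kg
  magnesium alloy: σ_y = 220.0 MPa, ρ = 1842 kg/m³, cost = 3.748 $/kg
  elm: M = 78.4 kN·m per $
  GFRP laminate: M = 70.4 kN·m per $
  gray cast iron: M = 64.7 kN·m per $
  magnesium alloy: M = 31.9 kN·m per $
  silicon carbide: M = 2.07 kN·m per $
Highest index: elm.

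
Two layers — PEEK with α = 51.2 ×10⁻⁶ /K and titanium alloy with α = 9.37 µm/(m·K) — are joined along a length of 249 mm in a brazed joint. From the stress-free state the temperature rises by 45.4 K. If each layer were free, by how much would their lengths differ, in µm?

Δα = |51.2 − 9.37|×10⁻⁶/K = 41.8×10⁻⁶/K.
ΔL_mismatch = Δα·L·ΔT = 41.8×10⁻⁶ × 249.0 mm × 45.4 K = 473 µm.

473 µm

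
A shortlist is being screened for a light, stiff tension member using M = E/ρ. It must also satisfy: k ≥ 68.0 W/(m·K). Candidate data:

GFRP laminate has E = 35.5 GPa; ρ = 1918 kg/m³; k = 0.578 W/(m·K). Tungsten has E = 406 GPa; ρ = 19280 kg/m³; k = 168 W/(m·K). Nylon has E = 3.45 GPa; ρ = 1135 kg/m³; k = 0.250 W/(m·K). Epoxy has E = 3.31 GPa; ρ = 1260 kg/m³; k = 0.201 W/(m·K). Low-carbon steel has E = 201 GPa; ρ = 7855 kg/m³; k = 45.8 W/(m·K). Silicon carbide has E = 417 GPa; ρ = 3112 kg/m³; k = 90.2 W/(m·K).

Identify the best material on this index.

silicon carbide

Screen on constraints: k ≥ 68.0 W/(m·K). Survivors: tungsten, silicon carbide.
Per-candidate index values:
  silicon carbide: M = 134 MN·m/kg
  tungsten: M = 21.1 MN·m/kg
Highest index: silicon carbide.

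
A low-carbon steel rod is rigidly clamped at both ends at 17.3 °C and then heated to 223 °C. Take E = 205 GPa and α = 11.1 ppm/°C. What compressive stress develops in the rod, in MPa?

ΔT = 205.7 K. Constrained thermal stress σ = E·α·ΔT = 205.0×10³ MPa × 11.1×10⁻⁶ × 205.7 = 468 MPa (compressive).

468 MPa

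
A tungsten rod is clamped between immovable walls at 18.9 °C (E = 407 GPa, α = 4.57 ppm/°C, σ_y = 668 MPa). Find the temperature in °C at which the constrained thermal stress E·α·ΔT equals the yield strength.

E·α·ΔT = 668.0 MPa ⇒ ΔT = 668.0 / (407.0×10³ × 4.57×10⁻⁶) = 359.1 K.
T = 18.9 + 359.1 = 378.0 °C.

378 °C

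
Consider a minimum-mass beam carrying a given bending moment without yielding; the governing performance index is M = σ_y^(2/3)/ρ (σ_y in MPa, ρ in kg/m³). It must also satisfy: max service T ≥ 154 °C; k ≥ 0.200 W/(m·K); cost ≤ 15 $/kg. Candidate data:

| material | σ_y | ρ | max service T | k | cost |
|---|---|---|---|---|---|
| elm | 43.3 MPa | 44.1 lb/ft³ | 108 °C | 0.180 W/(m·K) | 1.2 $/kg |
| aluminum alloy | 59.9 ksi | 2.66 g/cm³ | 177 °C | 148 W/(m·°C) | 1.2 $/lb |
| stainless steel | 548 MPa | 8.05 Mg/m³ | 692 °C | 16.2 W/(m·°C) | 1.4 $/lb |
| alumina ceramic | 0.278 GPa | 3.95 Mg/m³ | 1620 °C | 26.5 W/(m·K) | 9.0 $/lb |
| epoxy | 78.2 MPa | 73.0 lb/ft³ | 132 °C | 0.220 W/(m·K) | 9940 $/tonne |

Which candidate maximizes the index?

aluminum alloy

Screen on constraints: max service T ≥ 154 °C; k ≥ 0.200 W/(m·K); cost ≤ 15 $/kg. Survivors: aluminum alloy, stainless steel.
Normalizing units and computing the index:
  aluminum alloy: σ_y = 413.0 MPa, ρ = 2660 kg/m³
  stainless steel: σ_y = 548.0 MPa, ρ = 8050 kg/m³
  aluminum alloy: M = 20.8×10⁻³
  stainless steel: M = 8.32×10⁻³
Aluminum alloy ranks first.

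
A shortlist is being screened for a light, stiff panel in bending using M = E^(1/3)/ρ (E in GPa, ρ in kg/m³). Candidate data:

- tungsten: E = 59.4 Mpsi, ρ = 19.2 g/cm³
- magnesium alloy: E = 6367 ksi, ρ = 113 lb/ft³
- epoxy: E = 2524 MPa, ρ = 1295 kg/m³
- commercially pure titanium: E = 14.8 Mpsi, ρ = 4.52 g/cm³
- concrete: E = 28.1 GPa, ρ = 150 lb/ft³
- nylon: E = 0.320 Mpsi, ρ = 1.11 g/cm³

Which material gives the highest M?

Putting every candidate on a common basis:
  tungsten: E = 409.5 GPa, ρ = 19200 kg/m³
  magnesium alloy: E = 43.90 GPa, ρ = 1810 kg/m³
  epoxy: E = 2.524 GPa, ρ = 1295 kg/m³
  commercially pure titanium: E = 102.0 GPa, ρ = 4520 kg/m³
  concrete: E = 28.10 GPa, ρ = 2403 kg/m³
  nylon: E = 2.206 GPa, ρ = 1110 kg/m³
  magnesium alloy: M = 1.95×10⁻³
  concrete: M = 1.27×10⁻³
  nylon: M = 1.17×10⁻³
  epoxy: M = 1.05×10⁻³
  commercially pure titanium: M = 1.03×10⁻³
  tungsten: M = 0.387×10⁻³
Magnesium alloy has the largest M.

magnesium alloy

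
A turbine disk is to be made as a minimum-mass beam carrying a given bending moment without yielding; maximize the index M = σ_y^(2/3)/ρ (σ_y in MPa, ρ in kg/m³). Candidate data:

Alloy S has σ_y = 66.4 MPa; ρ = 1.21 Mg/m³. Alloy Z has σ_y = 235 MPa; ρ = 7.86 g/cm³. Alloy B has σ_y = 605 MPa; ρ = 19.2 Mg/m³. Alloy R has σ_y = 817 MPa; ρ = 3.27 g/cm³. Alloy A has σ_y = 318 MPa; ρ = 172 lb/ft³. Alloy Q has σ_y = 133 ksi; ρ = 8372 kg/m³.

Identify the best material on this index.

Normalizing units and computing the index:
  alloy S: σ_y = 66.40 MPa, ρ = 1210 kg/m³
  alloy Z: σ_y = 235.0 MPa, ρ = 7860 kg/m³
  alloy B: σ_y = 605.0 MPa, ρ = 19200 kg/m³
  alloy R: σ_y = 817.0 MPa, ρ = 3270 kg/m³
  alloy A: σ_y = 318.0 MPa, ρ = 2755 kg/m³
  alloy Q: σ_y = 917.0 MPa, ρ = 8372 kg/m³
  alloy R: M = 26.7×10⁻³
  alloy A: M = 16.9×10⁻³
  alloy S: M = 13.6×10⁻³
  alloy Q: M = 11.3×10⁻³
  alloy Z: M = 4.84×10⁻³
  alloy B: M = 3.73×10⁻³
The maximum is for alloy R.

alloy R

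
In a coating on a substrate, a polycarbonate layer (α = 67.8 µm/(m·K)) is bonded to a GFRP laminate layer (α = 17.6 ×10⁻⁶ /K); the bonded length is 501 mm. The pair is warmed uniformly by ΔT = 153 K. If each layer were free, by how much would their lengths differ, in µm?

Δα = |67.8 − 17.6|×10⁻⁶/K = 50.2×10⁻⁶/K.
ΔL_mismatch = Δα·L·ΔT = 50.2×10⁻⁶ × 501.0 mm × 153.0 K = 3850 µm.

3850 µm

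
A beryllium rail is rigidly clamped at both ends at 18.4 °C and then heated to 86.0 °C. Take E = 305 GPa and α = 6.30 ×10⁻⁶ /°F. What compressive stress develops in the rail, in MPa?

234 MPa

α = 6.30×10⁻⁶/°F × 9/5 = 11.3×10⁻⁶/K.
ΔT = 67.60 K. Constrained thermal stress σ = E·α·ΔT = 305.0×10³ MPa × 11.3×10⁻⁶ × 67.60 = 234 MPa (compressive).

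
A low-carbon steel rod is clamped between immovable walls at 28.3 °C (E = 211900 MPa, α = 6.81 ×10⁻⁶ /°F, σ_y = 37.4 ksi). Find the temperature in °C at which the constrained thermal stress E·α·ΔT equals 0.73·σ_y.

101 °C

E = 211900 MPa = 211.9 GPa.
α = 6.81×10⁻⁶/°F × 9/5 = 12.3×10⁻⁶/K.
σ_y = 37.4 ksi = 257.9 MPa.
E·α·ΔT = 188.2 MPa ⇒ ΔT = 188.2 / (211.9×10³ × 12.3×10⁻⁶) = 72.47 K.
T = 28.3 + 72.47 = 100.8 °C.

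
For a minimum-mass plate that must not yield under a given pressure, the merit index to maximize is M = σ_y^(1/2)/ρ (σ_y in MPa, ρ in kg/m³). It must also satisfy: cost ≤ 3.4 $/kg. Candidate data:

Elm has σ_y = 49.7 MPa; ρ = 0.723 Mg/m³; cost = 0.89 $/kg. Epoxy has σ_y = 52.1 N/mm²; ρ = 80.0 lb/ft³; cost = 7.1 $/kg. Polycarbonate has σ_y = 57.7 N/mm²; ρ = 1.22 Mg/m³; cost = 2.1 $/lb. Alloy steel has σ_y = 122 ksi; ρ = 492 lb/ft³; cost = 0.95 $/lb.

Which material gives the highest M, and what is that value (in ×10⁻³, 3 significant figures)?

Screen on constraints: cost ≤ 3.4 $/kg. Survivors: elm, alloy steel.
After converting to SI:
  elm: σ_y = 49.70 MPa, ρ = 723.0 kg/m³
  alloy steel: σ_y = 841.2 MPa, ρ = 7881 kg/m³
  elm: M = 9.75×10⁻³
  alloy steel: M = 3.68×10⁻³
Highest index: elm.

elm, M = 9.75×10⁻³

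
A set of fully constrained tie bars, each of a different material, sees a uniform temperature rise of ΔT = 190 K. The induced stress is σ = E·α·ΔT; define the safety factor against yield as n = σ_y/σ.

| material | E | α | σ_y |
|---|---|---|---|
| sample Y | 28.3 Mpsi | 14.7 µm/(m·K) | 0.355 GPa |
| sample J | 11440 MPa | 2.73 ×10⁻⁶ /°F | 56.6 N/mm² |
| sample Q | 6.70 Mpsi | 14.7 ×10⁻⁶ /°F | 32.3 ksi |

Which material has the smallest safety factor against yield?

sample Y

Converting E to GPa, α to ×10⁻⁶/K, σ_y to MPa, then σ and n for each:
  sample Y: E = 195.1, α = 14.7, σ_y = 355.0 → σ = 545 MPa, n = 0.651
  sample J: E = 11.44, α = 4.91, σ_y = 56.60 → σ = 10.7 MPa, n = 5.30
  sample Q: E = 46.19, α = 26.5, σ_y = 222.7 → σ = 232 MPa, n = 0.959
Sample Y has the lowest safety factor, n = 0.651.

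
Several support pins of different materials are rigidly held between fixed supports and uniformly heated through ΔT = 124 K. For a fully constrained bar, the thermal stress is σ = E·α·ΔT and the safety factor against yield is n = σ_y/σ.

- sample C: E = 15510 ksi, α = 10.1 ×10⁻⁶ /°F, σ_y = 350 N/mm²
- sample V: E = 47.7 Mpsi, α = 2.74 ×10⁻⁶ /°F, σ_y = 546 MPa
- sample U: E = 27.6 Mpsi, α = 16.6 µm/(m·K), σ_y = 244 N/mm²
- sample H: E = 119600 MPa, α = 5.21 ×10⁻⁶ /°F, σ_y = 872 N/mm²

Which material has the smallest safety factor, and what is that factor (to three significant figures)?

In consistent units (E in GPa, α in ×10⁻⁶/K, σ_y in MPa):
  sample C: E = 106.9, α = 18.2, σ_y = 350.0 → σ = 241 MPa, n = 1.45
  sample V: E = 328.9, α = 4.93, σ_y = 546.0 → σ = 201 MPa, n = 2.71
  sample U: E = 190.3, α = 16.6, σ_y = 244.0 → σ = 392 MPa, n = 0.623
  sample H: E = 119.6, α = 9.38, σ_y = 872.0 → σ = 139 MPa, n = 6.27
Smallest n: sample U with n = 0.623.

sample U, n = 0.623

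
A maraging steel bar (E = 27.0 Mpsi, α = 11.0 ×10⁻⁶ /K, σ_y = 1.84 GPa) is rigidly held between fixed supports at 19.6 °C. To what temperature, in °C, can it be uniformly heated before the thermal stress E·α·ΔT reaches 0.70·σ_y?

E = 27.0 Mpsi = 186.2 GPa.
σ_y = 1.84 GPa = 1840 MPa.
E·α·ΔT = 1288 MPa ⇒ ΔT = 1288 / (186.2×10³ × 11.0×10⁻⁶) = 629.0 K.
T = 19.6 + 629.0 = 648.6 °C.

649 °C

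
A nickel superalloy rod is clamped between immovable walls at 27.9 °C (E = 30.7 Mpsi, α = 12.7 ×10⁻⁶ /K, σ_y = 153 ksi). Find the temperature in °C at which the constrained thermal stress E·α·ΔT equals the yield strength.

420 °C

E = 30.7 Mpsi = 211.7 GPa.
σ_y = 153 ksi = 1055 MPa.
E·α·ΔT = 1055 MPa ⇒ ΔT = 1055 / (211.7×10³ × 12.7×10⁻⁶) = 392.4 K.
T = 27.9 + 392.4 = 420.3 °C.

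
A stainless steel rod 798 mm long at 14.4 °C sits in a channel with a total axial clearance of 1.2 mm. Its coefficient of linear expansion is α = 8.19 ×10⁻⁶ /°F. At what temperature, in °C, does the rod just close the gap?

116 °C

α = 8.19×10⁻⁶/°F × 9/5 = 14.7×10⁻⁶/K.
α·L₀·ΔT = 1.2 mm ⇒ ΔT = 1.2 / (14.7×10⁻⁶ × 798.0) = 102.0 K.
T = 14.4 + 102.0 = 116.4 °C.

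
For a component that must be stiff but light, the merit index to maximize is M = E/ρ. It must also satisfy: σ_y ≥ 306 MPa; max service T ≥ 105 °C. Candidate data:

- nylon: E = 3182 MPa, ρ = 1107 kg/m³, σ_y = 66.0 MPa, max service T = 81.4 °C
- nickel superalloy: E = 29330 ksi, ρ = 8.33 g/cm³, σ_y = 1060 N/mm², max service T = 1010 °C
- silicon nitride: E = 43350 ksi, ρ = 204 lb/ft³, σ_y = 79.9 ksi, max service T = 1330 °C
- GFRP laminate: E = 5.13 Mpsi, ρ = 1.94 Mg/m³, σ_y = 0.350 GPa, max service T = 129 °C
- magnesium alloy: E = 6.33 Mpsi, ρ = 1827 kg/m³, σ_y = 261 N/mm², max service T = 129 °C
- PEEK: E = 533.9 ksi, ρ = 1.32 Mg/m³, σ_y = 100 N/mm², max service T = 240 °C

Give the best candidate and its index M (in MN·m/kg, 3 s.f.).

silicon nitride, M = 91.5 MN·m/kg

Screen on constraints: σ_y ≥ 306 MPa; max service T ≥ 105 °C. Survivors: nickel superalloy, silicon nitride, GFRP laminate.
Convert each candidate to consistent units, then evaluate M:
  nickel superalloy: E = 202.2 GPa, ρ = 8330 kg/m³
  silicon nitride: E = 298.9 GPa, ρ = 3268 kg/m³
  GFRP laminate: E = 35.37 GPa, ρ = 1940 kg/m³
  silicon nitride: M = 91.5 MN·m/kg
  nickel superalloy: M = 24.3 MN·m/kg
  GFRP laminate: M = 18.2 MN·m/kg
Silicon nitride has the largest M.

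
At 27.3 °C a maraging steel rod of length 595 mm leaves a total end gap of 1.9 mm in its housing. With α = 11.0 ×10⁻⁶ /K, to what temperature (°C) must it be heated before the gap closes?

318 °C

α·L₀·ΔT = 1.9 mm ⇒ ΔT = 1.9 / (11.0×10⁻⁶ × 595.0) = 290.3 K.
T = 27.3 + 290.3 = 317.6 °C.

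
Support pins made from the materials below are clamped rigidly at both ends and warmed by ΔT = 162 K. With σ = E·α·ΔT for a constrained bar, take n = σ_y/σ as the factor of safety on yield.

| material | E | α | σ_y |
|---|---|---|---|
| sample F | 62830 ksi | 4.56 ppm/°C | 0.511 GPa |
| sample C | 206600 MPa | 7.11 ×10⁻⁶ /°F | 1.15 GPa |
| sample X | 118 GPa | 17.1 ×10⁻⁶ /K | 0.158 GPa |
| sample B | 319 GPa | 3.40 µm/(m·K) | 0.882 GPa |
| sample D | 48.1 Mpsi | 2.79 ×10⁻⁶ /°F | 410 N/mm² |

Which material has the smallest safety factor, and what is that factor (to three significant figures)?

sample X, n = 0.483

Per material, after unit conversion:
  sample F: E = 433.2, α = 4.56, σ_y = 511.0 → σ = 320 MPa, n = 1.60
  sample C: E = 206.6, α = 12.8, σ_y = 1150 → σ = 428 MPa, n = 2.68
  sample X: E = 118.0, α = 17.1, σ_y = 158.0 → σ = 327 MPa, n = 0.483
  sample B: E = 319.0, α = 3.40, σ_y = 882.0 → σ = 176 MPa, n = 5.02
  sample D: E = 331.6, α = 5.02, σ_y = 410.0 → σ = 270 MPa, n = 1.52
Sample X has the lowest safety factor, n = 0.483.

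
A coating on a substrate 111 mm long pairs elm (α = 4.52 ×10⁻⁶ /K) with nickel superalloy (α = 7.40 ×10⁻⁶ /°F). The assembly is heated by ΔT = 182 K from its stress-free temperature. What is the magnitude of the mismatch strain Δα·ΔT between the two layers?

nickel superalloy: α = 7.40×10⁻⁶/°F × 9/5 = 13.3×10⁻⁶/K.
Δα = |4.52 − 13.3|×10⁻⁶/K = 8.80×10⁻⁶/K.
Mismatch strain = Δα·ΔT = 8.80×10⁻⁶ × 182.0 = 1.60×10⁻³.

1.60×10⁻³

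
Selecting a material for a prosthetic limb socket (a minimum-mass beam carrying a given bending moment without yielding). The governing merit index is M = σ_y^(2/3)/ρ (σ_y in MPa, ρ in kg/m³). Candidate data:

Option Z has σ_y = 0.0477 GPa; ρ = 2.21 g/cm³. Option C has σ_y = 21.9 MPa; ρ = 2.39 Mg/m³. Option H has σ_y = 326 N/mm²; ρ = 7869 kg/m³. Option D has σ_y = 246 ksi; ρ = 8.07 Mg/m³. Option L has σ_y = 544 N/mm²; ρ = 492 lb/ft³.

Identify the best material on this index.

option D

In SI units:
  option Z: σ_y = 47.70 MPa, ρ = 2210 kg/m³
  option C: σ_y = 21.90 MPa, ρ = 2390 kg/m³
  option H: σ_y = 326.0 MPa, ρ = 7869 kg/m³
  option D: σ_y = 1696 MPa, ρ = 8070 kg/m³
  option L: σ_y = 544.0 MPa, ρ = 7881 kg/m³
  option D: M = 17.6×10⁻³
  option L: M = 8.46×10⁻³
  option H: M = 6.02×10⁻³
  option Z: M = 5.95×10⁻³
  option C: M = 3.28×10⁻³
Option D has the largest M.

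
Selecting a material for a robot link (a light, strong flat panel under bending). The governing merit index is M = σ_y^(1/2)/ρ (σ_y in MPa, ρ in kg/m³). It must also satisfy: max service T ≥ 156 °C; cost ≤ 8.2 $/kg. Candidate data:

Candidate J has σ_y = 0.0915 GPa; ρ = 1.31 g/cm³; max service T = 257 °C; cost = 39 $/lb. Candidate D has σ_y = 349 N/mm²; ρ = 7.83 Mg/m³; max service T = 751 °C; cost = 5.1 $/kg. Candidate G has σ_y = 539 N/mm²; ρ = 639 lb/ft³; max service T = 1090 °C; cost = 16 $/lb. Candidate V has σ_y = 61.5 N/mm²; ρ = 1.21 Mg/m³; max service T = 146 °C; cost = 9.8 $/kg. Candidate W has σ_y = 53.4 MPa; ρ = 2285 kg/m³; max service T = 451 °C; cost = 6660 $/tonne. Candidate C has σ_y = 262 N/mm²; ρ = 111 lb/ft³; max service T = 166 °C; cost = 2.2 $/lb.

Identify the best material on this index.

candidate C

Screen on constraints: max service T ≥ 156 °C; cost ≤ 8.2 $/kg. Survivors: candidate D, candidate W, candidate C.
Normalizing units and computing the index:
  candidate D: σ_y = 349.0 MPa, ρ = 7830 kg/m³
  candidate W: σ_y = 53.40 MPa, ρ = 2285 kg/m³
  candidate C: σ_y = 262.0 MPa, ρ = 1778 kg/m³
  candidate C: M = 9.10×10⁻³
  candidate W: M = 3.20×10⁻³
  candidate D: M = 2.39×10⁻³
Candidate C ranks first.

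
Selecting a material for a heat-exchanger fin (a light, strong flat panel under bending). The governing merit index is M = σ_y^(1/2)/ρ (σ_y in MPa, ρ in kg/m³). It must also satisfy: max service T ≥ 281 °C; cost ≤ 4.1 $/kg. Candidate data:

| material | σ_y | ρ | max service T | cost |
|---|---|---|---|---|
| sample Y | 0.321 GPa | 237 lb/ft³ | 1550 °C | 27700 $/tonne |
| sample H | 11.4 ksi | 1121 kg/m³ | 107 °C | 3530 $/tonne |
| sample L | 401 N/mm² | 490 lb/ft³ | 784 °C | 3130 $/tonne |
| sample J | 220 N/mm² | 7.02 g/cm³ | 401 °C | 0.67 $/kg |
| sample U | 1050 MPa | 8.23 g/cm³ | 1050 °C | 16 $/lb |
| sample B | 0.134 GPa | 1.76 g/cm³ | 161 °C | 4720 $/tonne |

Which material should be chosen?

sample L

Screen on constraints: max service T ≥ 281 °C; cost ≤ 4.1 $/kg. Survivors: sample L, sample J.
Normalizing units and computing the index:
  sample L: σ_y = 401.0 MPa, ρ = 7849 kg/m³
  sample J: σ_y = 220.0 MPa, ρ = 7020 kg/m³
  sample L: M = 2.55×10⁻³
  sample J: M = 2.11×10⁻³
Highest index: sample L.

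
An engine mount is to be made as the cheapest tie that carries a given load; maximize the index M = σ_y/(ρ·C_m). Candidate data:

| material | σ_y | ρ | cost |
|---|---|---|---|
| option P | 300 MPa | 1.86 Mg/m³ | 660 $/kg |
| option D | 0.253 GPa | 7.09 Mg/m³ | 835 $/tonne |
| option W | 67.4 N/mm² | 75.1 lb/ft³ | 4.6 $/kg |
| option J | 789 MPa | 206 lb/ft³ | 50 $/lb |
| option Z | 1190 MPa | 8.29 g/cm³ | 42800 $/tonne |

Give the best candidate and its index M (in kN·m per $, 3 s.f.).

In SI units:
  option P: σ_y = 300.0 MPa, ρ = 1860 kg/m³, cost = 660.0 $/kg
  option D: σ_y = 253.0 MPa, ρ = 7090 kg/m³, cost = 0.8350 $/kg
  option W: σ_y = 67.40 MPa, ρ = 1203 kg/m³, cost = 4.600 $/kg
  option J: σ_y = 789.0 MPa, ρ = 3300 kg/m³, cost = 110.2 $/kg
  option Z: σ_y = 1190 MPa, ρ = 8290 kg/m³, cost = 42.80 $/kg
  option D: M = 42.7 kN·m per $
  option W: M = 12.2 kN·m per $
  option Z: M = 3.35 kN·m per $
  option J: M = 2.17 kN·m per $
  option P: M = 0.244 kN·m per $
The maximum is for option D.

option D, M = 42.7 kN·m per $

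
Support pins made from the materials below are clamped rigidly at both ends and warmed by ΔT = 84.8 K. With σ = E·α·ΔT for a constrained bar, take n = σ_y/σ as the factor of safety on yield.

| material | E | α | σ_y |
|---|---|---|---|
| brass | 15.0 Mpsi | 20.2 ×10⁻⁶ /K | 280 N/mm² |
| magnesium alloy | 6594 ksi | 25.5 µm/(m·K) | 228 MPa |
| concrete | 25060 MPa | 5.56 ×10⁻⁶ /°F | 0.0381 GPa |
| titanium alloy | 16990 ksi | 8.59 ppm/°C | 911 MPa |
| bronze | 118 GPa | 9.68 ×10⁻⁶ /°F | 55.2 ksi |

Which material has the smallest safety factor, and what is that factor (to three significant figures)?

Per material, after unit conversion:
  brass: E = 103.4, α = 20.2, σ_y = 280.0 → σ = 177 MPa, n = 1.58
  magnesium alloy: E = 45.46, α = 25.5, σ_y = 228.0 → σ = 98.3 MPa, n = 2.32
  concrete: E = 25.06, α = 10.0, σ_y = 38.10 → σ = 21.3 MPa, n = 1.79
  titanium alloy: E = 117.1, α = 8.59, σ_y = 911.0 → σ = 85.3 MPa, n = 10.7
  bronze: E = 118.0, α = 17.4, σ_y = 380.6 → σ = 174 MPa, n = 2.18
Smallest n: brass with n = 1.58.

brass, n = 1.58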